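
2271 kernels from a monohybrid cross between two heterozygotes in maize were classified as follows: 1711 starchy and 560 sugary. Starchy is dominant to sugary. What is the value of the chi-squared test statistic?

For a monohybrid cross between heterozygotes with complete dominance, the expected phenotypic ratio is 3:1.
The 3:1 ratio has 4 parts, so with N = 2271 the expected counts are:
  starchy: 2271 × 3/4 = 1703.25
  sugary: 2271 × 1/4 = 567.75
χ² = Σ (O − E)² / E
  starchy: (1711 − 1703.25)² / 1703.25 = 0.0353
  sugary: (560 − 567.75)² / 567.75 = 0.1058
χ² = 0.0353 + 0.1058 = 0.1411 ≈ 0.141

0.141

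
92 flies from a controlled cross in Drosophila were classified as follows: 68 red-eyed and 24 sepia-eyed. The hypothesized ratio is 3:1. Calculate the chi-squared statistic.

0.058

Total ratio parts = 4. Expected numbers out of 92:
  red-eyed: 92 × 3/4 = 69
  sepia-eyed: 92 × 1/4 = 23
χ² = Σ (O − E)² / E
  red-eyed: (68 − 69)² / 69 = 0.0145
  sepia-eyed: (24 − 23)² / 23 = 0.0435
χ² = 0.0145 + 0.0435 = 0.058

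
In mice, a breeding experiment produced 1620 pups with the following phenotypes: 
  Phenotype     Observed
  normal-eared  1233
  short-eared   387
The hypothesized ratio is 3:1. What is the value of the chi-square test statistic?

1.067

Expected counts for N = 1620 under a 3:1 ratio (total parts = 4):
  normal-eared: 1620 × 3/4 = 1215
  short-eared: 1620 × 1/4 = 405
χ² = Σ (O − E)² / E
  normal-eared: (1233 − 1215)² / 1215 = 0.2667
  short-eared: (387 − 405)² / 405 = 0.8000
χ² = 0.2667 + 0.8000 = 1.0667 ≈ 1.067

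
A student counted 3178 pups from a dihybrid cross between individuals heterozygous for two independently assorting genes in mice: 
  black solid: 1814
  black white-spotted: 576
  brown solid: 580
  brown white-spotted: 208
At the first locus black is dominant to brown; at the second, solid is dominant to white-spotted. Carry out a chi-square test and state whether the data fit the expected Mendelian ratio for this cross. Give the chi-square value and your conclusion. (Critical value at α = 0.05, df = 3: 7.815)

1.917; consistent

A dihybrid F₂ with independent assortment and complete dominance at both loci gives a 9:3:3:1 phenotypic ratio.
Total ratio parts = 16. Expected numbers out of 3178:
  black solid: 3178 × 9/16 = 1787.625
  black white-spotted: 3178 × 3/16 = 595.875
  brown solid: 3178 × 3/16 = 595.875
  brown white-spotted: 3178 × 1/16 = 198.625
χ² = Σ (O − E)² / E
  black solid: (1814 − 1787.625)² / 1787.625 = 0.3891
  black white-spotted: (576 − 595.875)² / 595.875 = 0.6629
  brown solid: (580 − 595.875)² / 595.875 = 0.4229
  brown white-spotted: (208 − 198.625)² / 198.625 = 0.4425
χ² = 0.3891 + 0.6629 + 0.4229 + 0.4425 = 1.9174 ≈ 1.917
Degrees of freedom = 4 − 1 = 3; critical value at α = 0.05 is 7.815.
Since 1.917 < 7.815, we fail to reject the null hypothesis — the data are consistent with the 9:3:3:1 ratio.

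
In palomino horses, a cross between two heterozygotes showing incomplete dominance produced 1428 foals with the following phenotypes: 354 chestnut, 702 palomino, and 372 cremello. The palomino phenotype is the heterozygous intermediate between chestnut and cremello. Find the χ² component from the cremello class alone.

With incomplete dominance, a heterozygote × heterozygote cross gives a 1:2:1 phenotypic ratio.
Expected counts for N = 1428 under a 1:2:1 ratio (total parts = 4):
  chestnut: 1428 × 1/4 = 357
  palomino: 1428 × 2/4 = 714
  cremello: 1428 × 1/4 = 357
Contribution of cremello: (372 − 357)² / 357 = 0.6303

0.630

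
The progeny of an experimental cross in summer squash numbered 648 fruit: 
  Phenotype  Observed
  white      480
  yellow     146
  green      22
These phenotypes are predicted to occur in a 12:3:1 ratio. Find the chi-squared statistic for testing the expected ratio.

The 12:3:1 ratio has 16 parts, so with N = 648 the expected counts are:
  white: 648 × 12/16 = 486
  yellow: 648 × 3/16 = 121.5
  green: 648 × 1/16 = 40.5
χ² = Σ (O − E)² / E
  white: (480 − 486)² / 486 = 0.0741
  yellow: (146 − 121.5)² / 121.5 = 4.9403
  green: (22 − 40.5)² / 40.5 = 8.4506
χ² = 0.0741 + 4.9403 + 8.4506 = 13.465

13.465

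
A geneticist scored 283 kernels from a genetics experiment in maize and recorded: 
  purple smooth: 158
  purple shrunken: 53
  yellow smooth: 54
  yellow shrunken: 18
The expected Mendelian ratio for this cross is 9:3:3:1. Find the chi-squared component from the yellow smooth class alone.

0.017

The 9:3:3:1 ratio has 16 parts, so with N = 283 the expected counts are:
  purple smooth: 283 × 9/16 = 159.1875
  purple shrunken: 283 × 3/16 = 53.0625
  yellow smooth: 283 × 3/16 = 53.0625
  yellow shrunken: 283 × 1/16 = 17.6875
Contribution of yellow smooth: (54 − 53.0625)² / 53.0625 = 0.0166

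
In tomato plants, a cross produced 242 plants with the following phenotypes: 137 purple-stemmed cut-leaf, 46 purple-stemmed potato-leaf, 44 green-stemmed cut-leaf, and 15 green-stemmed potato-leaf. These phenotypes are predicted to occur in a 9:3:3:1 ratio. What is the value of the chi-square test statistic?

The 9:3:3:1 ratio has 16 parts, so with N = 242 the expected counts are:
  purple-stemmed cut-leaf: 242 × 9/16 = 136.125
  purple-stemmed potato-leaf: 242 × 3/16 = 45.375
  green-stemmed cut-leaf: 242 × 3/16 = 45.375
  green-stemmed potato-leaf: 242 × 1/16 = 15.125
χ² = Σ (O − E)² / E
  purple-stemmed cut-leaf: (137 − 136.125)² / 136.125 = 0.0056
  purple-stemmed potato-leaf: (46 − 45.375)² / 45.375 = 0.0086
  green-stemmed cut-leaf: (44 − 45.375)² / 45.375 = 0.0417
  green-stemmed potato-leaf: (15 − 15.125)² / 15.125 = 0.0010
χ² = 0.0056 + 0.0086 + 0.0417 + 0.0010 = 0.0569 ≈ 0.057

0.057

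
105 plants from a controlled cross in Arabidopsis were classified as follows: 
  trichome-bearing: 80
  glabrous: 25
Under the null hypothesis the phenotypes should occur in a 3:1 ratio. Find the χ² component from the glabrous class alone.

Total ratio parts = 4. Expected numbers out of 105:
  trichome-bearing: 105 × 3/4 = 78.75
  glabrous: 105 × 1/4 = 26.25
Contribution of glabrous: (25 − 26.25)² / 26.25 = 0.0595

0.060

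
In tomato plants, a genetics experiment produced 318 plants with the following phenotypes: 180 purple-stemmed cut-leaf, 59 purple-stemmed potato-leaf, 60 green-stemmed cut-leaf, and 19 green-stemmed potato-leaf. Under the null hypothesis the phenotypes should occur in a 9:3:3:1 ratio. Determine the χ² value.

0.055

Total ratio parts = 16. Expected numbers out of 318:
  purple-stemmed cut-leaf: 318 × 9/16 = 178.875
  purple-stemmed potato-leaf: 318 × 3/16 = 59.625
  green-stemmed cut-leaf: 318 × 3/16 = 59.625
  green-stemmed potato-leaf: 318 × 1/16 = 19.875
χ² = Σ (O − E)² / E
  purple-stemmed cut-leaf: (180 − 178.875)² / 178.875 = 0.0071
  purple-stemmed potato-leaf: (59 − 59.625)² / 59.625 = 0.0066
  green-stemmed cut-leaf: (60 − 59.625)² / 59.625 = 0.0024
  green-stemmed potato-leaf: (19 − 19.875)² / 19.875 = 0.0385
χ² = 0.0071 + 0.0066 + 0.0024 + 0.0385 = 0.0546 ≈ 0.055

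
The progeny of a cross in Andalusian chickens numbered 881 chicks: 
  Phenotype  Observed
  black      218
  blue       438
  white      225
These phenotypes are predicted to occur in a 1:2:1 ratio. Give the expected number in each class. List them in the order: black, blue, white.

220.25, 440.5, 220.25

Expected counts for N = 881 under a 1:2:1 ratio (total parts = 4):
  black: 881 × 1/4 = 220.25
  blue: 881 × 2/4 = 440.5
  white: 881 × 1/4 = 220.25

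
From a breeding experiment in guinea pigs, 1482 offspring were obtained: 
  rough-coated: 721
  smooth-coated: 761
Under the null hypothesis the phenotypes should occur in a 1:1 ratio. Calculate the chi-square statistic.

Total ratio parts = 2. Expected numbers out of 1482:
  rough-coated: 1482 × 1/2 = 741
  smooth-coated: 1482 × 1/2 = 741
χ² = Σ (O − E)² / E
  rough-coated: (721 − 741)² / 741 = 0.5398
  smooth-coated: (761 − 741)² / 741 = 0.5398
χ² = 0.5398 + 0.5398 = 1.0796 ≈ 1.080

1.080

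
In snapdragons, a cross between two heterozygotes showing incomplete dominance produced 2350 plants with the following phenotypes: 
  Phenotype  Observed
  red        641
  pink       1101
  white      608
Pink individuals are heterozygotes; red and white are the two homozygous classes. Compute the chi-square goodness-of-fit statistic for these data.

10.248

With incomplete dominance, a heterozygote × heterozygote cross gives a 1:2:1 phenotypic ratio.
Under the 1:2:1 hypothesis (Σ ratio = 4, N = 2350):
  red: 2350 × 1/4 = 587.5
  pink: 2350 × 2/4 = 1175
  white: 2350 × 1/4 = 587.5
χ² = Σ (O − E)² / E
  red: (641 − 587.5)² / 587.5 = 4.8719
  pink: (1101 − 1175)² / 1175 = 4.6604
  white: (608 − 587.5)² / 587.5 = 0.7153
χ² = 4.8719 + 4.6604 + 0.7153 = 10.2476 ≈ 10.248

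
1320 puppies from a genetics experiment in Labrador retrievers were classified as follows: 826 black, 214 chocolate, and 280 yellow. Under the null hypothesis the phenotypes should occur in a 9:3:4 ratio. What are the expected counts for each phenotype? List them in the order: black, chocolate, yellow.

742.5, 247.5, 330

The 9:3:4 ratio has 16 parts, so with N = 1320 the expected counts are:
  black: 1320 × 9/16 = 742.5
  chocolate: 1320 × 3/16 = 247.5
  yellow: 1320 × 4/16 = 330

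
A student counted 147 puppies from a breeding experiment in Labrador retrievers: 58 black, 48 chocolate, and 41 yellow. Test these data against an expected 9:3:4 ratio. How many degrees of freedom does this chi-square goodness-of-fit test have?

A goodness-of-fit test with 3 phenotype classes has df = 3 − 1 = 2.

2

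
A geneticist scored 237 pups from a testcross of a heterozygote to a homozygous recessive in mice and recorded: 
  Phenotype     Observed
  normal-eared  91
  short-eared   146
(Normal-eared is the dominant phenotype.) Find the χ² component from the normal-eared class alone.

6.382

A testcross of a heterozygote (Aa × aa) gives a 1:1 phenotypic ratio.
Under the 1:1 hypothesis (Σ ratio = 2, N = 237):
  normal-eared: 237 × 1/2 = 118.5
  short-eared: 237 × 1/2 = 118.5
Contribution of normal-eared: (91 − 118.5)² / 118.5 = 6.3819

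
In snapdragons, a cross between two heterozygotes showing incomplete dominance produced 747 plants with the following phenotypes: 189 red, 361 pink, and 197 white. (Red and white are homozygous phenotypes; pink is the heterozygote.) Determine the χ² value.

1.008

With incomplete dominance, a heterozygote × heterozygote cross gives a 1:2:1 phenotypic ratio.
Total ratio parts = 4. Expected numbers out of 747:
  red: 747 × 1/4 = 186.75
  pink: 747 × 2/4 = 373.5
  white: 747 × 1/4 = 186.75
χ² = Σ (O − E)² / E
  red: (189 − 186.75)² / 186.75 = 0.0271
  pink: (361 − 373.5)² / 373.5 = 0.4183
  white: (197 − 186.75)² / 186.75 = 0.5626
χ² = 0.0271 + 0.4183 + 0.5626 = 1.008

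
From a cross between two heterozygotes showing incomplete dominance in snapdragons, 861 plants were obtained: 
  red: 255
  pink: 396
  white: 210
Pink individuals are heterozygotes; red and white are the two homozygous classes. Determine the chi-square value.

With incomplete dominance, a heterozygote × heterozygote cross gives a 1:2:1 phenotypic ratio.
Total ratio parts = 4. Expected numbers out of 861:
  red: 861 × 1/4 = 215.25
  pink: 861 × 2/4 = 430.5
  white: 861 × 1/4 = 215.25
χ² = Σ (O − E)² / E
  red: (255 − 215.25)² / 215.25 = 7.3406
  pink: (396 − 430.5)² / 430.5 = 2.7648
  white: (210 − 215.25)² / 215.25 = 0.1280
χ² = 7.3406 + 2.7648 + 0.1280 = 10.2334 ≈ 10.233

10.233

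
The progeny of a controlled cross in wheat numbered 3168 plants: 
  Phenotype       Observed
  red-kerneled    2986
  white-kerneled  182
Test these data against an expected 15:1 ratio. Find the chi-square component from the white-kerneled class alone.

Total ratio parts = 16. Expected numbers out of 3168:
  red-kerneled: 3168 × 15/16 = 2970
  white-kerneled: 3168 × 1/16 = 198
Contribution of white-kerneled: (182 − 198)² / 198 = 1.2929

1.293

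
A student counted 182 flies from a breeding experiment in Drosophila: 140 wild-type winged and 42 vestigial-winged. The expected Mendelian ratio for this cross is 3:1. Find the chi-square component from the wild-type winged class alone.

The 3:1 ratio has 4 parts, so with N = 182 the expected counts are:
  wild-type winged: 182 × 3/4 = 136.5
  vestigial-winged: 182 × 1/4 = 45.5
Contribution of wild-type winged: (140 − 136.5)² / 136.5 = 0.0897

0.090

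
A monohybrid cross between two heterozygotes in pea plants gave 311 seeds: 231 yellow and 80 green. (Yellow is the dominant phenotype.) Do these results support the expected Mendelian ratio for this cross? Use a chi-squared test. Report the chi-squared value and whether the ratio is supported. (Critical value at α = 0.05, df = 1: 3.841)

0.087; consistent

For a monohybrid cross between heterozygotes with complete dominance, the expected phenotypic ratio is 3:1.
The 3:1 ratio has 4 parts, so with N = 311 the expected counts are:
  yellow: 311 × 3/4 = 233.25
  green: 311 × 1/4 = 77.75
χ² = Σ (O − E)² / E
  yellow: (231 − 233.25)² / 233.25 = 0.0217
  green: (80 − 77.75)² / 77.75 = 0.0651
χ² = 0.0217 + 0.0651 = 0.0868 ≈ 0.087
Degrees of freedom = 2 − 1 = 1; critical value at α = 0.05 is 3.841.
Since 0.087 < 3.841, we fail to reject the null hypothesis — the data are consistent with the 3:1 ratio.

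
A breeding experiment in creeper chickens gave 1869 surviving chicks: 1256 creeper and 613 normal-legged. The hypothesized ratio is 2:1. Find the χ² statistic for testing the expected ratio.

The 2:1 ratio has 3 parts, so with N = 1869 the expected counts are:
  creeper: 1869 × 2/3 = 1246
  normal-legged: 1869 × 1/3 = 623
χ² = Σ (O − E)² / E
  creeper: (1256 − 1246)² / 1246 = 0.0803
  normal-legged: (613 − 623)² / 623 = 0.1605
χ² = 0.0803 + 0.1605 = 0.2408 ≈ 0.241

0.241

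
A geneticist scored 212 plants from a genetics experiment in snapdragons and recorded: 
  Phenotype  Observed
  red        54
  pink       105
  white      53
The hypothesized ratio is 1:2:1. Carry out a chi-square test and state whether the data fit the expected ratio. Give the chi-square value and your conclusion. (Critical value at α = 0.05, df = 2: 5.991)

Expected counts for N = 212 under a 1:2:1 ratio (total parts = 4):
  red: 212 × 1/4 = 53
  pink: 212 × 2/4 = 106
  white: 212 × 1/4 = 53
χ² = Σ (O − E)² / E
  red: (54 − 53)² / 53 = 0.0189
  pink: (105 − 106)² / 106 = 0.0094
  white: (53 − 53)² / 53 = 0.0000
χ² = 0.0189 + 0.0094 + 0.0000 = 0.0283 ≈ 0.028
Degrees of freedom = 3 − 1 = 2; critical value at α = 0.05 is 5.991.
Since 0.028 < 5.991, we fail to reject the null hypothesis — the data are consistent with the 1:2:1 ratio.

0.028; consistent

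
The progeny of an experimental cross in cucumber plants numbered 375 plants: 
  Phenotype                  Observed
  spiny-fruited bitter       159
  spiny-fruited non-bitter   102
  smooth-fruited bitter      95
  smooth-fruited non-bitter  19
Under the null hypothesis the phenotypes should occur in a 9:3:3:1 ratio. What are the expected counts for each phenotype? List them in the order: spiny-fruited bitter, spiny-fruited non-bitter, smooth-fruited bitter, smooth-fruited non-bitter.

210.9375, 70.3125, 70.3125, 23.4375

Expected counts for N = 375 under a 9:3:3:1 ratio (total parts = 16):
  spiny-fruited bitter: 375 × 9/16 = 210.9375
  spiny-fruited non-bitter: 375 × 3/16 = 70.3125
  smooth-fruited bitter: 375 × 3/16 = 70.3125
  smooth-fruited non-bitter: 375 × 1/16 = 23.4375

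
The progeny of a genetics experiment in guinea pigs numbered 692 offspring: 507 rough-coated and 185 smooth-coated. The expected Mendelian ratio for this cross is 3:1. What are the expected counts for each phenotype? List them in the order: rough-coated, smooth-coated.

519, 173

The 3:1 ratio has 4 parts, so with N = 692 the expected counts are:
  rough-coated: 692 × 3/4 = 519
  smooth-coated: 692 × 1/4 = 173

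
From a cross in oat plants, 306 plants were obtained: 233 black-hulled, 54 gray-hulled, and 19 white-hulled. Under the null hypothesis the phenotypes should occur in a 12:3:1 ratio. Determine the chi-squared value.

Under the 12:3:1 hypothesis (Σ ratio = 16, N = 306):
  black-hulled: 306 × 12/16 = 229.5
  gray-hulled: 306 × 3/16 = 57.375
  white-hulled: 306 × 1/16 = 19.125
χ² = Σ (O − E)² / E
  black-hulled: (233 − 229.5)² / 229.5 = 0.0534
  gray-hulled: (54 − 57.375)² / 57.375 = 0.1985
  white-hulled: (19 − 19.125)² / 19.125 = 0.0008
χ² = 0.0534 + 0.1985 + 0.0008 = 0.2527 ≈ 0.253

0.253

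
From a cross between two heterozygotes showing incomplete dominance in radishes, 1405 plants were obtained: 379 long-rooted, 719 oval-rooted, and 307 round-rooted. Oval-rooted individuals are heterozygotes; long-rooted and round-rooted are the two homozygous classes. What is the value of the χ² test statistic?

With incomplete dominance, a heterozygote × heterozygote cross gives a 1:2:1 phenotypic ratio.
Total ratio parts = 4. Expected numbers out of 1405:
  long-rooted: 1405 × 1/4 = 351.25
  oval-rooted: 1405 × 2/4 = 702.5
  round-rooted: 1405 × 1/4 = 351.25
χ² = Σ (O − E)² / E
  long-rooted: (379 − 351.25)² / 351.25 = 2.1923
  oval-rooted: (719 − 702.5)² / 702.5 = 0.3875
  round-rooted: (307 − 351.25)² / 351.25 = 5.5746
χ² = 2.1923 + 0.3875 + 5.5746 = 8.1544 ≈ 8.154

8.154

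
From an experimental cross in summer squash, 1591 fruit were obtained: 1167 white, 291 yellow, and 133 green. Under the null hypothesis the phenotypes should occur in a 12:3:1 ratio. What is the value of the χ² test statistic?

Under the 12:3:1 hypothesis (Σ ratio = 16, N = 1591):
  white: 1591 × 12/16 = 1193.25
  yellow: 1591 × 3/16 = 298.3125
  green: 1591 × 1/16 = 99.4375
χ² = Σ (O − E)² / E
  white: (1167 − 1193.25)² / 1193.25 = 0.5775
  yellow: (291 − 298.3125)² / 298.3125 = 0.1793
  green: (133 − 99.4375)² / 99.4375 = 11.3281
χ² = 0.5775 + 0.1793 + 11.3281 = 12.0849 ≈ 12.085

12.085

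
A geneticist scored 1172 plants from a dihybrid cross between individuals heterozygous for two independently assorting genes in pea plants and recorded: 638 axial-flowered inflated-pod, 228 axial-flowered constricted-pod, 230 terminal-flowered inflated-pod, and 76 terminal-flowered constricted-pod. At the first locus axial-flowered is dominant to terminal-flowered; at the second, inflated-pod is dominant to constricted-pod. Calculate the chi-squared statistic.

A dihybrid F₂ with independent assortment and complete dominance at both loci gives a 9:3:3:1 phenotypic ratio.
The 9:3:3:1 ratio has 16 parts, so with N = 1172 the expected counts are:
  axial-flowered inflated-pod: 1172 × 9/16 = 659.25
  axial-flowered constricted-pod: 1172 × 3/16 = 219.75
  terminal-flowered inflated-pod: 1172 × 3/16 = 219.75
  terminal-flowered constricted-pod: 1172 × 1/16 = 73.25
χ² = Σ (O − E)² / E
  axial-flowered inflated-pod: (638 − 659.25)² / 659.25 = 0.6850
  axial-flowered constricted-pod: (228 − 219.75)² / 219.75 = 0.3097
  terminal-flowered inflated-pod: (230 − 219.75)² / 219.75 = 0.4781
  terminal-flowered constricted-pod: (76 − 73.25)² / 73.25 = 0.1032
χ² = 0.6850 + 0.3097 + 0.4781 + 0.1032 = 1.576

1.576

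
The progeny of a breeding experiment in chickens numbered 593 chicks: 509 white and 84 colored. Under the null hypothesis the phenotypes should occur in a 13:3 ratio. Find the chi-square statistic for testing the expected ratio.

Under the 13:3 hypothesis (Σ ratio = 16, N = 593):
  white: 593 × 13/16 = 481.8125
  colored: 593 × 3/16 = 111.1875
χ² = Σ (O − E)² / E
  white: (509 − 481.8125)² / 481.8125 = 1.5341
  colored: (84 − 111.1875)² / 111.1875 = 6.6479
χ² = 1.5341 + 6.6479 = 8.182

8.182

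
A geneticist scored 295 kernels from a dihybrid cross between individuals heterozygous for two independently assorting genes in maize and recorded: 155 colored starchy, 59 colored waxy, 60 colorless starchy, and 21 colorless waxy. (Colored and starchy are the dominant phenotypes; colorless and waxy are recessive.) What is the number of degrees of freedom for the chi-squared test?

3

A dihybrid F₂ with independent assortment and complete dominance at both loci gives a 9:3:3:1 phenotypic ratio.
A goodness-of-fit test with 4 phenotype classes has df = 4 − 1 = 3.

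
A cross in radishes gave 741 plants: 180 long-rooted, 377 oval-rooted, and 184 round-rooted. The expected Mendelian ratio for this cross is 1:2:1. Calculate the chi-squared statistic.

0.271

Expected counts for N = 741 under a 1:2:1 ratio (total parts = 4):
  long-rooted: 741 × 1/4 = 185.25
  oval-rooted: 741 × 2/4 = 370.5
  round-rooted: 741 × 1/4 = 185.25
χ² = Σ (O − E)² / E
  long-rooted: (180 − 185.25)² / 185.25 = 0.1488
  oval-rooted: (377 − 370.5)² / 370.5 = 0.1140
  round-rooted: (184 − 185.25)² / 185.25 = 0.0084
χ² = 0.1488 + 0.1140 + 0.0084 = 0.2712 ≈ 0.271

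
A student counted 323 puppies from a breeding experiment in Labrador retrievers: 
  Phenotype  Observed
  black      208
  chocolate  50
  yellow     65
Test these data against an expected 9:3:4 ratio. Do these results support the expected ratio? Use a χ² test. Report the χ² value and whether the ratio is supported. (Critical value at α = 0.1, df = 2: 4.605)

8.725; not consistent

The 9:3:4 ratio has 16 parts, so with N = 323 the expected counts are:
  black: 323 × 9/16 = 181.6875
  chocolate: 323 × 3/16 = 60.5625
  yellow: 323 × 4/16 = 80.75
χ² = Σ (O − E)² / E
  black: (208 − 181.6875)² / 181.6875 = 3.8107
  chocolate: (50 − 60.5625)² / 60.5625 = 1.8422
  yellow: (65 − 80.75)² / 80.75 = 3.0720
χ² = 3.8107 + 1.8422 + 3.0720 = 8.7249 ≈ 8.725
Degrees of freedom = 3 − 1 = 2; critical value at α = 0.1 is 4.605.
Since 8.725 > 4.605, we reject the null hypothesis — the data do not fit the 9:3:4 ratio.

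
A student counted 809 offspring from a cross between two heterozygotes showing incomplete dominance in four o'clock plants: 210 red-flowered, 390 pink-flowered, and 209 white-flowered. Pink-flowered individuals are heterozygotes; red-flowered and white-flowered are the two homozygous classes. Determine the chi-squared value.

1.042

With incomplete dominance, a heterozygote × heterozygote cross gives a 1:2:1 phenotypic ratio.
The 1:2:1 ratio has 4 parts, so with N = 809 the expected counts are:
  red-flowered: 809 × 1/4 = 202.25
  pink-flowered: 809 × 2/4 = 404.5
  white-flowered: 809 × 1/4 = 202.25
χ² = Σ (O − E)² / E
  red-flowered: (210 − 202.25)² / 202.25 = 0.2970
  pink-flowered: (390 − 404.5)² / 404.5 = 0.5198
  white-flowered: (209 − 202.25)² / 202.25 = 0.2253
χ² = 0.2970 + 0.5198 + 0.2253 = 1.0421 ≈ 1.042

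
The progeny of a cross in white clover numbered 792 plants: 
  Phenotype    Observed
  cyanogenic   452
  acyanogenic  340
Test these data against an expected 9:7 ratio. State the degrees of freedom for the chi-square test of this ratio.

1

A goodness-of-fit test with 2 phenotype classes has df = 2 − 1 = 1.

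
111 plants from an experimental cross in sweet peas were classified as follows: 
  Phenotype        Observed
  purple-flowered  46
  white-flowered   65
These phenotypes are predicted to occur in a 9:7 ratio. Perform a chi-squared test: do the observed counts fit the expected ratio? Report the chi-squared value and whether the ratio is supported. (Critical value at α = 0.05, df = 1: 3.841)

9.891; not consistent

Under the 9:7 hypothesis (Σ ratio = 16, N = 111):
  purple-flowered: 111 × 9/16 = 62.4375
  white-flowered: 111 × 7/16 = 48.5625
χ² = Σ (O − E)² / E
  purple-flowered: (46 − 62.4375)² / 62.4375 = 4.3274
  white-flowered: (65 − 48.5625)² / 48.5625 = 5.5638
χ² = 4.3274 + 5.5638 = 9.8912 ≈ 9.891
Degrees of freedom = 2 − 1 = 1; critical value at α = 0.05 is 3.841.
Since 9.891 > 3.841, we reject the null hypothesis — the data do not fit the 9:7 ratio.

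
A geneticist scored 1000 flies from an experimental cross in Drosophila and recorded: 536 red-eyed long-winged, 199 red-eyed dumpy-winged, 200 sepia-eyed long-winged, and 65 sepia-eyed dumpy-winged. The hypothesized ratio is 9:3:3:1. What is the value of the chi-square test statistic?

2.887

Under the 9:3:3:1 hypothesis (Σ ratio = 16, N = 1000):
  red-eyed long-winged: 1000 × 9/16 = 562.5
  red-eyed dumpy-winged: 1000 × 3/16 = 187.5
  sepia-eyed long-winged: 1000 × 3/16 = 187.5
  sepia-eyed dumpy-winged: 1000 × 1/16 = 62.5
χ² = Σ (O − E)² / E
  red-eyed long-winged: (536 − 562.5)² / 562.5 = 1.2484
  red-eyed dumpy-winged: (199 − 187.5)² / 187.5 = 0.7053
  sepia-eyed long-winged: (200 − 187.5)² / 187.5 = 0.8333
  sepia-eyed dumpy-winged: (65 − 62.5)² / 62.5 = 0.1000
χ² = 1.2484 + 0.7053 + 0.8333 + 0.1000 = 2.887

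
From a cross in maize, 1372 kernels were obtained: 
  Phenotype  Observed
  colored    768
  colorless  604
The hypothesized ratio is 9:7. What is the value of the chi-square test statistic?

0.042

Expected counts for N = 1372 under a 9:7 ratio (total parts = 16):
  colored: 1372 × 9/16 = 771.75
  colorless: 1372 × 7/16 = 600.25
χ² = Σ (O − E)² / E
  colored: (768 − 771.75)² / 771.75 = 0.0182
  colorless: (604 − 600.25)² / 600.25 = 0.0234
χ² = 0.0182 + 0.0234 = 0.0416 ≈ 0.042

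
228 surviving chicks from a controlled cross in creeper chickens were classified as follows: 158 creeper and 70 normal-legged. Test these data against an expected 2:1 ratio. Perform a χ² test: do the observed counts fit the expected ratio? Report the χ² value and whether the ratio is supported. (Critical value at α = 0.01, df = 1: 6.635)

Under the 2:1 hypothesis (Σ ratio = 3, N = 228):
  creeper: 228 × 2/3 = 152
  normal-legged: 228 × 1/3 = 76
χ² = Σ (O − E)² / E
  creeper: (158 − 152)² / 152 = 0.2368
  normal-legged: (70 − 76)² / 76 = 0.4737
χ² = 0.2368 + 0.4737 = 0.7105 ≈ 0.711
Degrees of freedom = 2 − 1 = 1; critical value at α = 0.01 is 6.635.
Since 0.711 < 6.635, we fail to reject the null hypothesis — the data are consistent with the 2:1 ratio.

0.711; consistent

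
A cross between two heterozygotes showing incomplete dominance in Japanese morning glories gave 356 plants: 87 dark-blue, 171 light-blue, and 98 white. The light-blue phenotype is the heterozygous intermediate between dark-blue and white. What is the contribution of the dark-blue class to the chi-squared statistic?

0.045

With incomplete dominance, a heterozygote × heterozygote cross gives a 1:2:1 phenotypic ratio.
Total ratio parts = 4. Expected numbers out of 356:
  dark-blue: 356 × 1/4 = 89
  light-blue: 356 × 2/4 = 178
  white: 356 × 1/4 = 89
Contribution of dark-blue: (87 − 89)² / 89 = 0.0449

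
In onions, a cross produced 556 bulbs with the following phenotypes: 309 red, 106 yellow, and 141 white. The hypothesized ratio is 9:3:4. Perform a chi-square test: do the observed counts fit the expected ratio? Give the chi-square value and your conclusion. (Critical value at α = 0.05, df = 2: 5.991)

0.103; consistent

Expected counts for N = 556 under a 9:3:4 ratio (total parts = 16):
  red: 556 × 9/16 = 312.75
  yellow: 556 × 3/16 = 104.25
  white: 556 × 4/16 = 139
χ² = Σ (O − E)² / E
  red: (309 − 312.75)² / 312.75 = 0.0450
  yellow: (106 − 104.25)² / 104.25 = 0.0294
  white: (141 − 139)² / 139 = 0.0288
χ² = 0.0450 + 0.0294 + 0.0288 = 0.1032 ≈ 0.103
Degrees of freedom = 3 − 1 = 2; critical value at α = 0.05 is 5.991.
Since 0.103 < 5.991, we fail to reject the null hypothesis — the data are consistent with the 9:3:4 ratio.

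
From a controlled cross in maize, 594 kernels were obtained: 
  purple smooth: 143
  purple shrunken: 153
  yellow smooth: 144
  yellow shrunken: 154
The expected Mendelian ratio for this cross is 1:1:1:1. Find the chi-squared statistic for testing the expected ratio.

0.680

Expected counts for N = 594 under a 1:1:1:1 ratio (total parts = 4):
  purple smooth: 594 × 1/4 = 148.5
  purple shrunken: 594 × 1/4 = 148.5
  yellow smooth: 594 × 1/4 = 148.5
  yellow shrunken: 594 × 1/4 = 148.5
χ² = Σ (O − E)² / E
  purple smooth: (143 − 148.5)² / 148.5 = 0.2037
  purple shrunken: (153 − 148.5)² / 148.5 = 0.1364
  yellow smooth: (144 − 148.5)² / 148.5 = 0.1364
  yellow shrunken: (154 − 148.5)² / 148.5 = 0.2037
χ² = 0.2037 + 0.1364 + 0.1364 + 0.2037 = 0.6802 ≈ 0.680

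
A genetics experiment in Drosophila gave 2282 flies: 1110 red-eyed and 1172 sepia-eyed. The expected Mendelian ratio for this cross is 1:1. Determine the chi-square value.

1.684

Expected counts for N = 2282 under a 1:1 ratio (total parts = 2):
  red-eyed: 2282 × 1/2 = 1141
  sepia-eyed: 2282 × 1/2 = 1141
χ² = Σ (O − E)² / E
  red-eyed: (1110 − 1141)² / 1141 = 0.8422
  sepia-eyed: (1172 − 1141)² / 1141 = 0.8422
χ² = 0.8422 + 0.8422 = 1.6844 ≈ 1.684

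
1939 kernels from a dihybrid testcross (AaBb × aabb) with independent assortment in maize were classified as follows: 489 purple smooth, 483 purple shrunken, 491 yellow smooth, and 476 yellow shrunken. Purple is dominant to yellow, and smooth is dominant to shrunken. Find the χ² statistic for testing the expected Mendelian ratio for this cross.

0.282

A dihybrid testcross with independent assortment gives a 1:1:1:1 ratio.
Under the 1:1:1:1 hypothesis (Σ ratio = 4, N = 1939):
  purple smooth: 1939 × 1/4 = 484.75
  purple shrunken: 1939 × 1/4 = 484.75
  yellow smooth: 1939 × 1/4 = 484.75
  yellow shrunken: 1939 × 1/4 = 484.75
χ² = Σ (O − E)² / E
  purple smooth: (489 − 484.75)² / 484.75 = 0.0373
  purple shrunken: (483 − 484.75)² / 484.75 = 0.0063
  yellow smooth: (491 − 484.75)² / 484.75 = 0.0806
  yellow shrunken: (476 − 484.75)² / 484.75 = 0.1579
χ² = 0.0373 + 0.0063 + 0.0806 + 0.1579 = 0.2821 ≈ 0.282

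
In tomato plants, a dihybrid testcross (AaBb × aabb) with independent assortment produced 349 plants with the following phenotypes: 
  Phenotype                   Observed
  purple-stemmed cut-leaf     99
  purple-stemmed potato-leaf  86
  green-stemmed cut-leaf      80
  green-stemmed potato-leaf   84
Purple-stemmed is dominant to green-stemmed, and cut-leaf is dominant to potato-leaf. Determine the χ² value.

2.324

A dihybrid testcross with independent assortment gives a 1:1:1:1 ratio.
The 1:1:1:1 ratio has 4 parts, so with N = 349 the expected counts are:
  purple-stemmed cut-leaf: 349 × 1/4 = 87.25
  purple-stemmed potato-leaf: 349 × 1/4 = 87.25
  green-stemmed cut-leaf: 349 × 1/4 = 87.25
  green-stemmed potato-leaf: 349 × 1/4 = 87.25
χ² = Σ (O − E)² / E
  purple-stemmed cut-leaf: (99 − 87.25)² / 87.25 = 1.5824
  purple-stemmed potato-leaf: (86 − 87.25)² / 87.25 = 0.0179
  green-stemmed cut-leaf: (80 − 87.25)² / 87.25 = 0.6024
  green-stemmed potato-leaf: (84 − 87.25)² / 87.25 = 0.1211
χ² = 1.5824 + 0.0179 + 0.6024 + 0.1211 = 2.3238 ≈ 2.324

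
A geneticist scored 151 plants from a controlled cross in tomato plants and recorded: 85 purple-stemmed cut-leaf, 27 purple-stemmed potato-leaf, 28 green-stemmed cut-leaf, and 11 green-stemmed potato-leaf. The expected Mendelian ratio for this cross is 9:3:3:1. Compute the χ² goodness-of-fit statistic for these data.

0.323

The 9:3:3:1 ratio has 16 parts, so with N = 151 the expected counts are:
  purple-stemmed cut-leaf: 151 × 9/16 = 84.9375
  purple-stemmed potato-leaf: 151 × 3/16 = 28.3125
  green-stemmed cut-leaf: 151 × 3/16 = 28.3125
  green-stemmed potato-leaf: 151 × 1/16 = 9.4375
χ² = Σ (O − E)² / E
  purple-stemmed cut-leaf: (85 − 84.9375)² / 84.9375 = 0.0000
  purple-stemmed potato-leaf: (27 − 28.3125)² / 28.3125 = 0.0608
  green-stemmed cut-leaf: (28 − 28.3125)² / 28.3125 = 0.0034
  green-stemmed potato-leaf: (11 − 9.4375)² / 9.4375 = 0.2587
χ² = 0.0000 + 0.0608 + 0.0034 + 0.2587 = 0.3229 ≈ 0.323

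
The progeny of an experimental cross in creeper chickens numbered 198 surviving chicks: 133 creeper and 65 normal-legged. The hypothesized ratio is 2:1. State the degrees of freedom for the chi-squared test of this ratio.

A goodness-of-fit test with 2 phenotype classes has df = 2 − 1 = 1.

1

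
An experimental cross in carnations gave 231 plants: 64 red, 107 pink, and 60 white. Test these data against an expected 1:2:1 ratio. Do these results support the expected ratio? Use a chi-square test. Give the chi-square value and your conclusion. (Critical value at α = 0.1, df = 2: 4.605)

Under the 1:2:1 hypothesis (Σ ratio = 4, N = 231):
  red: 231 × 1/4 = 57.75
  pink: 231 × 2/4 = 115.5
  white: 231 × 1/4 = 57.75
χ² = Σ (O − E)² / E
  red: (64 − 57.75)² / 57.75 = 0.6764
  pink: (107 − 115.5)² / 115.5 = 0.6255
  white: (60 − 57.75)² / 57.75 = 0.0877
χ² = 0.6764 + 0.6255 + 0.0877 = 1.3896 ≈ 1.390
Degrees of freedom = 3 − 1 = 2; critical value at α = 0.1 is 4.605.
Since 1.390 < 4.605, we fail to reject the null hypothesis — the data are consistent with the 1:2:1 ratio.

1.390; consistent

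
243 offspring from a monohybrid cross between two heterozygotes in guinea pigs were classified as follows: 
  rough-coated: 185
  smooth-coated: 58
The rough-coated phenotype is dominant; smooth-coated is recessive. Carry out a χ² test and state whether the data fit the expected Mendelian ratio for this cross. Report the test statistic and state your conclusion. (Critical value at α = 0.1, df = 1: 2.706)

0.166; consistent

For a monohybrid cross between heterozygotes with complete dominance, the expected phenotypic ratio is 3:1.
Under the 3:1 hypothesis (Σ ratio = 4, N = 243):
  rough-coated: 243 × 3/4 = 182.25
  smooth-coated: 243 × 1/4 = 60.75
χ² = Σ (O − E)² / E
  rough-coated: (185 − 182.25)² / 182.25 = 0.0415
  smooth-coated: (58 − 60.75)² / 60.75 = 0.1245
χ² = 0.0415 + 0.1245 = 0.166
Degrees of freedom = 2 − 1 = 1; critical value at α = 0.1 is 2.706.
Since 0.166 < 2.706, we fail to reject the null hypothesis — the data are consistent with the 3:1 ratio.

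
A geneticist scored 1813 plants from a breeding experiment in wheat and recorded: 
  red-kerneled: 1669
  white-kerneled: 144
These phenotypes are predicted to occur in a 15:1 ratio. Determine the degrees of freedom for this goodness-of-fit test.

1

A goodness-of-fit test with 2 phenotype classes has df = 2 − 1 = 1.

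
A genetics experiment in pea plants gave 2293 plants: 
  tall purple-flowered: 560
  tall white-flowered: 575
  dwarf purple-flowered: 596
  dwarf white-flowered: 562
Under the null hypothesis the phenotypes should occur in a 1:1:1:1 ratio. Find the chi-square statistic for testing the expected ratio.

The 1:1:1:1 ratio has 4 parts, so with N = 2293 the expected counts are:
  tall purple-flowered: 2293 × 1/4 = 573.25
  tall white-flowered: 2293 × 1/4 = 573.25
  dwarf purple-flowered: 2293 × 1/4 = 573.25
  dwarf white-flowered: 2293 × 1/4 = 573.25
χ² = Σ (O − E)² / E
  tall purple-flowered: (560 − 573.25)² / 573.25 = 0.3063
  tall white-flowered: (575 − 573.25)² / 573.25 = 0.0053
  dwarf purple-flowered: (596 − 573.25)² / 573.25 = 0.9029
  dwarf white-flowered: (562 − 573.25)² / 573.25 = 0.2208
χ² = 0.3063 + 0.0053 + 0.9029 + 0.2208 = 1.4353 ≈ 1.435

1.435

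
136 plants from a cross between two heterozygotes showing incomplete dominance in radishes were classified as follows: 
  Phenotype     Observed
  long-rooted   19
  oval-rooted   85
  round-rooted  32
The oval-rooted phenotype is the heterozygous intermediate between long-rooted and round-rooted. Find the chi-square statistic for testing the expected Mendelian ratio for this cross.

With incomplete dominance, a heterozygote × heterozygote cross gives a 1:2:1 phenotypic ratio.
Expected counts for N = 136 under a 1:2:1 ratio (total parts = 4):
  long-rooted: 136 × 1/4 = 34
  oval-rooted: 136 × 2/4 = 68
  round-rooted: 136 × 1/4 = 34
χ² = Σ (O − E)² / E
  long-rooted: (19 − 34)² / 34 = 6.6176
  oval-rooted: (85 − 68)² / 68 = 4.2500
  round-rooted: (32 − 34)² / 34 = 0.1176
χ² = 6.6176 + 4.2500 + 0.1176 = 10.9852 ≈ 10.985

10.985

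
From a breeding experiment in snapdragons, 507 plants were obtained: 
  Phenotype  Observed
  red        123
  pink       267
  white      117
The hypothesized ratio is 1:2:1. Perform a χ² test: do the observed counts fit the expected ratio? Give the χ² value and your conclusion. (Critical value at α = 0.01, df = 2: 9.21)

Under the 1:2:1 hypothesis (Σ ratio = 4, N = 507):
  red: 507 × 1/4 = 126.75
  pink: 507 × 2/4 = 253.5
  white: 507 × 1/4 = 126.75
χ² = Σ (O − E)² / E
  red: (123 − 126.75)² / 126.75 = 0.1109
  pink: (267 − 253.5)² / 253.5 = 0.7189
  white: (117 − 126.75)² / 126.75 = 0.7500
χ² = 0.1109 + 0.7189 + 0.7500 = 1.5798 ≈ 1.580
Degrees of freedom = 3 − 1 = 2; critical value at α = 0.01 is 9.21.
Since 1.580 < 9.21, we fail to reject the null hypothesis — the data are consistent with the 1:2:1 ratio.

1.580; consistent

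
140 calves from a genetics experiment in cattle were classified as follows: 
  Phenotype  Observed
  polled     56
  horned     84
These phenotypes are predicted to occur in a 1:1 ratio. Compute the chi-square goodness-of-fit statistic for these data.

Under the 1:1 hypothesis (Σ ratio = 2, N = 140):
  polled: 140 × 1/2 = 70
  horned: 140 × 1/2 = 70
χ² = Σ (O − E)² / E
  polled: (56 − 70)² / 70 = 2.8000
  horned: (84 − 70)² / 70 = 2.8000
χ² = 2.8000 + 2.8000 = 5.600

5.600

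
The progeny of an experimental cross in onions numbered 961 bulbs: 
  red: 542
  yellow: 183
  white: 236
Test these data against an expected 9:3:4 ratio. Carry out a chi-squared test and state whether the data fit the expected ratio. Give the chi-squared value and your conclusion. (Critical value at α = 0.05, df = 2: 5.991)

0.123; consistent

Expected counts for N = 961 under a 9:3:4 ratio (total parts = 16):
  red: 961 × 9/16 = 540.5625
  yellow: 961 × 3/16 = 180.1875
  white: 961 × 4/16 = 240.25
χ² = Σ (O − E)² / E
  red: (542 − 540.5625)² / 540.5625 = 0.0038
  yellow: (183 − 180.1875)² / 180.1875 = 0.0439
  white: (236 − 240.25)² / 240.25 = 0.0752
χ² = 0.0038 + 0.0439 + 0.0752 = 0.1229 ≈ 0.123
Degrees of freedom = 3 − 1 = 2; critical value at α = 0.05 is 5.991.
Since 0.123 < 5.991, we fail to reject the null hypothesis — the data are consistent with the 9:3:4 ratio.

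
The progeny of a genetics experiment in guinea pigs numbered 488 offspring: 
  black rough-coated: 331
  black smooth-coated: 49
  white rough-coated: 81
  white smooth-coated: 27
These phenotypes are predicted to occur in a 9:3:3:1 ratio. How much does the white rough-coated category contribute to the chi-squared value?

Total ratio parts = 16. Expected numbers out of 488:
  black rough-coated: 488 × 9/16 = 274.5
  black smooth-coated: 488 × 3/16 = 91.5
  white rough-coated: 488 × 3/16 = 91.5
  white smooth-coated: 488 × 1/16 = 30.5
Contribution of white rough-coated: (81 − 91.5)² / 91.5 = 1.2049

1.205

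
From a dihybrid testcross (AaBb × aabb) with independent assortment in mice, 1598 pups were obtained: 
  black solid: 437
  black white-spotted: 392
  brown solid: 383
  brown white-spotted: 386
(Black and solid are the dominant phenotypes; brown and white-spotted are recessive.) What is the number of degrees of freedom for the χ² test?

A dihybrid testcross with independent assortment gives a 1:1:1:1 ratio.
A goodness-of-fit test with 4 phenotype classes has df = 4 − 1 = 3.

3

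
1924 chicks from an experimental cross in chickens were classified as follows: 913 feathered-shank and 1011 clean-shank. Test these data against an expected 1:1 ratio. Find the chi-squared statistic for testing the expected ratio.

4.992

Expected counts for N = 1924 under a 1:1 ratio (total parts = 2):
  feathered-shank: 1924 × 1/2 = 962
  clean-shank: 1924 × 1/2 = 962
χ² = Σ (O − E)² / E
  feathered-shank: (913 − 962)² / 962 = 2.4958
  clean-shank: (1011 − 962)² / 962 = 2.4958
χ² = 2.4958 + 2.4958 = 4.9916 ≈ 4.992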